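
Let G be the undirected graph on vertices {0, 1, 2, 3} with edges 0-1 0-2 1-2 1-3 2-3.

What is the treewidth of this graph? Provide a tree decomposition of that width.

Treewidth 2.
One such decomposition:
Bags: B1 = {1, 2, 3}  B2 = {0, 1, 2}
Tree: B1–B2

The largest bag has 3 vertices, giving width 2; this decomposition certifies tw(G) ≤ 2. Conversely, {0, 1, 2} is a clique of size 3, and the vertices of any clique must share a bag in every tree decomposition; so some bag has ≥ 3 vertices and tw(G) ≥ 2. The upper and lower bounds meet at 2, so that is the treewidth.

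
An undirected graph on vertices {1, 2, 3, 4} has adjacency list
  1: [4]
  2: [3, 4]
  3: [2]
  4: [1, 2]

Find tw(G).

1

A width-1 tree decomposition is:
Bags: B1 = {1, 4}  B2 = {2, 4}  B3 = {2, 3}
Tree: B1–B2, B2–B3
The largest bag has 2 vertices, giving width 1; this decomposition certifies tw(G) ≤ 1. Since G has at least one edge (e.g. 1–4), it is not an edgeless graph, so tw(G) ≥ 1. Hence tw(G) = 1 exactly.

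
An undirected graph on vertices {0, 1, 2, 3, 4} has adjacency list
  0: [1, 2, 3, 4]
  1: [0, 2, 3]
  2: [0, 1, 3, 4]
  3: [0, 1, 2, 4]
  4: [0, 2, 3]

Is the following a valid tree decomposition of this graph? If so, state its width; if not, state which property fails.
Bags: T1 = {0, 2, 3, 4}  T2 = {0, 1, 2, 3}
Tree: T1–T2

Yes; width 3.

Vertex coverage: the bags together contain {0, 1, 2, 3, 4}, the full vertex set. Edge coverage: each edge of G has both endpoints in at least one bag. Running intersection: for every vertex, the bags containing it form a connected subtree. All three properties hold, so this is a valid tree decomposition of width max|bag| − 1 = 3, and hence tw(G) ≤ 3.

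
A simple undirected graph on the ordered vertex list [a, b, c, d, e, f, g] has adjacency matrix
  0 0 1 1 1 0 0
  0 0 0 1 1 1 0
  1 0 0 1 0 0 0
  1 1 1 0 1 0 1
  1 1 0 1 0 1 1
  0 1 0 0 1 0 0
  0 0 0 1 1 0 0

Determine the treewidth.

2

A width-2 tree decomposition is:
Bags: B1 = {b, d, e}  B2 = {d, e, g}  B3 = {a, d, e}  B4 = {a, c, d}  B5 = {b, e, f}
Tree: B1–B2, B2–B3, B3–B4, B1–B5
Each bag holds 3 vertices, so the decomposition has width 2, which upper-bounds the treewidth. For the lower bound, the 3 vertices {d, e, g} are pairwise adjacent, and any tree decomposition puts a clique entirely inside one bag — forcing width ≥ 2. Combining the bounds, tw(G) = 2.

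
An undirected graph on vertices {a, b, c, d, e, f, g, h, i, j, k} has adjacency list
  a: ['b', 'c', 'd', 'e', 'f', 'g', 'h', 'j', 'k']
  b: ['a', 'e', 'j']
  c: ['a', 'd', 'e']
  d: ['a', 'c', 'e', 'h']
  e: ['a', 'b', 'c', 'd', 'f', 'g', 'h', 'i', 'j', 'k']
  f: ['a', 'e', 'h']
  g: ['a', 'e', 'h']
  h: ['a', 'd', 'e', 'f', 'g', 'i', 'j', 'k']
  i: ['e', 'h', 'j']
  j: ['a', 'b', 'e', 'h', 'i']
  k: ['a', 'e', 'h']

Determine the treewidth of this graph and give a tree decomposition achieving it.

Treewidth 3.
One optimal decomposition is:
Bags: B1 = {a, e, h, k}  B2 = {a, e, f, h}  B3 = {a, e, h, j}  B4 = {a, d, e, h}  B5 = {a, c, d, e}  B6 = {a, e, g, h}  B7 = {e, h, i, j}  B8 = {a, b, e, j}
Tree: B1–B2, B2–B3, B1–B4, B4–B5, B2–B6, B3–B7, B3–B8

Each bag holds 4 vertices, so the decomposition has width 3, which upper-bounds the treewidth. On the other hand G contains the 4-clique {a, d, e, h}. A clique must lie in a single bag of any decomposition, so no decomposition can have width below 3. The upper and lower bounds meet at 3, so that is the treewidth.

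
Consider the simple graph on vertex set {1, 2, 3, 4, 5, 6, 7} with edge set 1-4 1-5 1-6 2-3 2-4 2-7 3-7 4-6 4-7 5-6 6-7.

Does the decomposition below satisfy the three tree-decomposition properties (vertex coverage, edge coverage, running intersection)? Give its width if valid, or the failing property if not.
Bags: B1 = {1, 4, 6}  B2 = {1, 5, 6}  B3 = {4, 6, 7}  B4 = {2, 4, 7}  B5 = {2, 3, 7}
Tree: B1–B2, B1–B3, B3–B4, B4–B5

Checking the three conditions: (i) the bags cover all of {1, 2, 3, 4, 5, 6, 7}; (ii) for each edge, some bag contains both endpoints; (iii) the bags containing any fixed vertex form a subtree. All hold, so the decomposition is valid with width 3 − 1 = 2.

Yes; width 2.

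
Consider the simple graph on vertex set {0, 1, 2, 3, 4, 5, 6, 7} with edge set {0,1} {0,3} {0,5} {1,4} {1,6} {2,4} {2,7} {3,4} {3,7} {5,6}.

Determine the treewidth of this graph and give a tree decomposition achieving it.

Each bag holds 3 vertices, so the decomposition has width 2, which upper-bounds the treewidth. The edges 5–6–1–0–5 form a cycle, so G is not a tree and its treewidth is at least 2. Hence tw(G) = 2 exactly.

Treewidth 2.
Bags: B1 = {0, 5, 6}  B2 = {0, 1, 6}  B3 = {0, 1, 3}  B4 = {1, 3, 4}  B5 = {3, 4, 7}  B6 = {2, 4, 7}
Tree: B1–B2, B2–B3, B3–B4, B4–B5, B5–B6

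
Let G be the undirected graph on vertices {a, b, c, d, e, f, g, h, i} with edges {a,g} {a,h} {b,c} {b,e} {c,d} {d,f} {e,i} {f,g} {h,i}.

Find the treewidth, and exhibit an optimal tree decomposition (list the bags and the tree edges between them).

Treewidth 2.
Bags: B1 = {a, f, g}  B2 = {a, d, f}  B3 = {a, c, d}  B4 = {a, b, c}  B5 = {a, b, e}  B6 = {a, e, i}  B7 = {a, h, i}
Tree: B1–B2, B2–B3, B3–B4, B4–B5, B5–B6, B6–B7

Each bag holds 3 vertices, so the decomposition has width 2, which upper-bounds the treewidth. For the lower bound, G contains the cycle a–g–f–d–c–b–e–i–h–a, so G is not a forest; only forests have treewidth ≤ 1, hence tw(G) ≥ 2. Combining the bounds, tw(G) = 2.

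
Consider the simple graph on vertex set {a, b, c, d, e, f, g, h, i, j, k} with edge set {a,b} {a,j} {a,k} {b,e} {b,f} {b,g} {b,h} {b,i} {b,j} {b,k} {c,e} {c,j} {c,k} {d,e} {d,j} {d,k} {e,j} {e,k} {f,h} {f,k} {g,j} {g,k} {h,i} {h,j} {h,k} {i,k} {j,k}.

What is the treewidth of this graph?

3

A width-3 tree decomposition is:
Bags: B1 = {b, e, j, k}  B2 = {b, h, j, k}  B3 = {d, e, j, k}  B4 = {b, h, i, k}  B5 = {c, e, j, k}  B6 = {a, b, j, k}  B7 = {b, f, h, k}  B8 = {b, g, j, k}
Tree: B1–B2, B1–B3, B2–B4, B3–B5, B1–B6, B2–B7, B2–B8
Every bag has size at most 4, so the width is 4 − 1 = 3 and tw(G) ≤ 3. Conversely, {d, e, j, k} is a clique of size 4, and the vertices of any clique must share a bag in every tree decomposition; so some bag has ≥ 4 vertices and tw(G) ≥ 3. Therefore the treewidth is 3.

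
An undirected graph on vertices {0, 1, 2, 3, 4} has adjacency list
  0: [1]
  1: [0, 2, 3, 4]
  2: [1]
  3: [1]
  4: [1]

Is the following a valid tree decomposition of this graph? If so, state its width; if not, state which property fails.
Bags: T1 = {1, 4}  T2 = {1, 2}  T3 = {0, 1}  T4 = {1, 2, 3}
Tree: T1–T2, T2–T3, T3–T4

No — bags containing vertex 2 are not connected in the tree.

A tree decomposition must satisfy three properties: every vertex lies in some bag; for every edge, both endpoints lie together in some bag; and for every vertex, the bags containing it form a connected subtree. Here bags containing vertex 2 are not connected in the tree, so the decomposition is invalid.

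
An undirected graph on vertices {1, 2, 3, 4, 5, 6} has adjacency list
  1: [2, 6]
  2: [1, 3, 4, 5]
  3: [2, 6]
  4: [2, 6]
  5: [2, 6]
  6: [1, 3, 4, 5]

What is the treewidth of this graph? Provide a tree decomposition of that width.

Each bag holds 3 vertices, so the decomposition has width 2, which upper-bounds the treewidth. Since 4–2–1–6–4 is a cycle in G, G is not acyclic. Forests are exactly the graphs of treewidth ≤ 1, so tw(G) ≥ 2. The upper and lower bounds meet at 2, so that is the treewidth.

Treewidth 2.
Bags: B1 = {2, 4, 6}  B2 = {1, 2, 6}  B3 = {2, 5, 6}  B4 = {2, 3, 6}
Tree: B1–B2, B2–B3, B3–B4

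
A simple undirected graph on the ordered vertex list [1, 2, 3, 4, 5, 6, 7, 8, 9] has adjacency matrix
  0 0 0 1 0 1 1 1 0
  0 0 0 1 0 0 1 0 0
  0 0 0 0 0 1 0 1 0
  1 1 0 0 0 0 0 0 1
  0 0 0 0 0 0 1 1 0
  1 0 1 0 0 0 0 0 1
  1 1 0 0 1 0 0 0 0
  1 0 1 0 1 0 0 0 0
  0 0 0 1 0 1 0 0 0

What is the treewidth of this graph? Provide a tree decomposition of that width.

Treewidth 3.
One optimal decomposition is:
Bags: B1 = {3, 6, 8, 9}  B2 = {1, 6, 8, 9}  B3 = {1, 4, 8, 9}  B4 = {1, 4, 5, 8}  B5 = {1, 4, 5, 7}  B6 = {2, 4, 5, 7}
Tree: B1–B2, B2–B3, B3–B4, B4–B5, B5–B6

Every bag has size at most 4, so the width is 4 − 1 = 3 and tw(G) ≤ 3. For the lower bound: the 4 vertex sets {3,6,9}, {8}, {1}, {2,4,5,7} are disjoint, each induces a connected subgraph, and every pair is joined by at least one edge of G. Contracting each set to a single vertex therefore yields K_{4} as a minor, and since treewidth is minor-monotone, tw(G) ≥ tw(K_{4}) = 3. Hence tw(G) = 3 exactly.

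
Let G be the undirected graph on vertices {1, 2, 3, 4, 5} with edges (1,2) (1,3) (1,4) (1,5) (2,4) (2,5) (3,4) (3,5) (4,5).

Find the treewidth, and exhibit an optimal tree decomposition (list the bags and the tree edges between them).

Treewidth 3.
One such decomposition:
Bags: B1 = {1, 3, 4, 5}  B2 = {1, 2, 4, 5}
Tree: B1–B2

Every bag has size at most 4, so the width is 4 − 1 = 3 and tw(G) ≤ 3. On the other hand G contains the 4-clique {1, 2, 4, 5}. A clique must lie in a single bag of any decomposition, so no decomposition can have width below 3. Hence tw(G) = 3 exactly.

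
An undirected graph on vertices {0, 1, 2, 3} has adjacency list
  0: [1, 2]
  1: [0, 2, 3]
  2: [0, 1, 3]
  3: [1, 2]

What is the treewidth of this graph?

A width-2 tree decomposition is:
Bags: B1 = {0, 1, 2}  B2 = {1, 2, 3}
Tree: B1–B2
The largest bag has 3 vertices, giving width 2; this decomposition certifies tw(G) ≤ 2. Conversely, {0, 1, 2} is a clique of size 3, and the vertices of any clique must share a bag in every tree decomposition; so some bag has ≥ 3 vertices and tw(G) ≥ 2. The upper and lower bounds meet at 2, so that is the treewidth.

2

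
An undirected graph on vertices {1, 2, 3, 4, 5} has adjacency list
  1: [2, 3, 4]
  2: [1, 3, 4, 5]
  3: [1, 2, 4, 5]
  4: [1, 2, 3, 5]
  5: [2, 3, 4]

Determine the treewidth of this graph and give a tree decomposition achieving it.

Treewidth 3.
One optimal decomposition is:
Bags: B1 = {2, 3, 4, 5}  B2 = {1, 2, 3, 4}
Tree: B1–B2

Every bag has size at most 4, so the width is 4 − 1 = 3 and tw(G) ≤ 3. For the lower bound, the 4 vertices {1, 2, 3, 4} are pairwise adjacent, and any tree decomposition puts a clique entirely inside one bag — forcing width ≥ 3. The upper and lower bounds meet at 3, so that is the treewidth.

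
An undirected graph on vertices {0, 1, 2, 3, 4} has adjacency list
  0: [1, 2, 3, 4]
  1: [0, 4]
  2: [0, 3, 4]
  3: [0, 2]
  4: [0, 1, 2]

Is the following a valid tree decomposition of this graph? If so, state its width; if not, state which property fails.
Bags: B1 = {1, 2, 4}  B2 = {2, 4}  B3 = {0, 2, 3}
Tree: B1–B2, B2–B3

A tree decomposition must satisfy three properties: every vertex lies in some bag; for every edge, both endpoints lie together in some bag; and for every vertex, the bags containing it form a connected subtree. Here edge (1,0) lies in no bag, so the decomposition is invalid.

No — edge (1,0) lies in no bag.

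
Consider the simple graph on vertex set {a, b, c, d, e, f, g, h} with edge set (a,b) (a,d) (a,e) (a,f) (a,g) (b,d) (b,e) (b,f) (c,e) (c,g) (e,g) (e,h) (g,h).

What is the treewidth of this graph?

A width-2 tree decomposition is:
Bags: B1 = {c, e, g}  B2 = {a, e, g}  B3 = {a, b, e}  B4 = {e, g, h}  B5 = {a, b, d}  B6 = {a, b, f}
Tree: B1–B2, B2–B3, B1–B4, B3–B5, B5–B6
The largest bag has 3 vertices, giving width 2; this decomposition certifies tw(G) ≤ 2. On the other hand G contains the 3-clique {e, g, h}. A clique must lie in a single bag of any decomposition, so no decomposition can have width below 2. Therefore the treewidth is 2.

2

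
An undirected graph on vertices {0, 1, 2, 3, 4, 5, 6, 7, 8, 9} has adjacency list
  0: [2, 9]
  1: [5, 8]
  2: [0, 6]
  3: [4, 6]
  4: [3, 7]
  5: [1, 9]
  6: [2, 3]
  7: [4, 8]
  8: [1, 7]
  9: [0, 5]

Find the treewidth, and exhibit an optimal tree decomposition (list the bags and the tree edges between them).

Treewidth 2.
One such decomposition:
Bags: B1 = {1, 7, 8}  B2 = {1, 4, 7}  B3 = {1, 3, 4}  B4 = {1, 3, 6}  B5 = {1, 2, 6}  B6 = {0, 1, 2}  B7 = {0, 1, 9}  B8 = {1, 5, 9}
Tree: B1–B2, B2–B3, B3–B4, B4–B5, B5–B6, B6–B7, B7–B8

Each bag holds 3 vertices, so the decomposition has width 2, which upper-bounds the treewidth. The edges 1–8–7–4–3–6–2–0–9–5–1 form a cycle, so G is not a tree and its treewidth is at least 2. Combining the bounds, tw(G) = 2.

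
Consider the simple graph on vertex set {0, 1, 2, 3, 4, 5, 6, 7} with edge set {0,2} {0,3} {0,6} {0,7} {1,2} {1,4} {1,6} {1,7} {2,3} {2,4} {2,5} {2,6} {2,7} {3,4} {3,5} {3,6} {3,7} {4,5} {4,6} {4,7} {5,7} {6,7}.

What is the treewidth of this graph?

4

A width-4 tree decomposition is:
Bags: B1 = {2, 3, 4, 6, 7}  B2 = {1, 2, 4, 6, 7}  B3 = {2, 3, 4, 5, 7}  B4 = {0, 2, 3, 6, 7}
Tree: B1–B2, B1–B3, B1–B4
Each bag holds 5 vertices, so the decomposition has width 4, which upper-bounds the treewidth. Conversely, {1, 2, 4, 6, 7} is a clique of size 5, and the vertices of any clique must share a bag in every tree decomposition; so some bag has ≥ 5 vertices and tw(G) ≥ 4. The upper and lower bounds meet at 4, so that is the treewidth.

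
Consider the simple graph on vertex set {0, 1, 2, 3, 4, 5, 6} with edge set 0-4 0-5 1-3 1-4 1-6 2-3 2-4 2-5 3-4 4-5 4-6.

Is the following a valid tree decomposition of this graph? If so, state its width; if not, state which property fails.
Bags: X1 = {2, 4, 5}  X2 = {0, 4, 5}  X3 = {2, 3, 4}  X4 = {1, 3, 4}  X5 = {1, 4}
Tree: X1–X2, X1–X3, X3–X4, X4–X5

A tree decomposition must satisfy three properties: every vertex lies in some bag; for every edge, both endpoints lie together in some bag; and for every vertex, the bags containing it form a connected subtree. Here vertex 6 appears in no bag, so the decomposition is invalid.

No — vertex 6 appears in no bag.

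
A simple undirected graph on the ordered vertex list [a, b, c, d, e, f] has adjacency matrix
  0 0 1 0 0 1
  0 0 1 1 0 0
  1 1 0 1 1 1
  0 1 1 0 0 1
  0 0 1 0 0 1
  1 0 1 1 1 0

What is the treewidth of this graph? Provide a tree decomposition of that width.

Treewidth 2.
One optimal decomposition is:
Bags: B1 = {a, c, f}  B2 = {c, d, f}  B3 = {b, c, d}  B4 = {c, e, f}
Tree: B1–B2, B2–B3, B2–B4

Each bag holds 3 vertices, so the decomposition has width 2, which upper-bounds the treewidth. For the lower bound, the 3 vertices {c, d, f} are pairwise adjacent, and any tree decomposition puts a clique entirely inside one bag — forcing width ≥ 2. Hence tw(G) = 2 exactly.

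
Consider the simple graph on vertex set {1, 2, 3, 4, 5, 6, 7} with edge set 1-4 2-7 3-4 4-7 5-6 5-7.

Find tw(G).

1

A width-1 tree decomposition is:
Bags: B1 = {3, 4}  B2 = {4, 7}  B3 = {2, 7}  B4 = {1, 4}  B5 = {5, 7}  B6 = {5, 6}
Tree: B1–B2, B2–B3, B2–B4, B3–B5, B5–B6
Every bag has size at most 2, so the width is 2 − 1 = 1 and tw(G) ≤ 1. G has an edge, so its treewidth is at least 1. Hence tw(G) = 1 exactly.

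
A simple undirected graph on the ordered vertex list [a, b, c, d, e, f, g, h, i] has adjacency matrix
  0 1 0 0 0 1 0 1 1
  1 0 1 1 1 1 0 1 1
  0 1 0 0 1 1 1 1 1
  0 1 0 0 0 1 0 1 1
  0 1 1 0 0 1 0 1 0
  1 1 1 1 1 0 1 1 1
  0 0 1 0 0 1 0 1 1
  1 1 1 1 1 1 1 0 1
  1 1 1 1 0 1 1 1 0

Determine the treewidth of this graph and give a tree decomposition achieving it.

Treewidth 4.
Bags: B1 = {c, f, g, h, i}  B2 = {b, c, f, h, i}  B3 = {b, d, f, h, i}  B4 = {b, c, e, f, h}  B5 = {a, b, f, h, i}
Tree: B1–B2, B2–B3, B2–B4, B3–B5

Every bag has size at most 5, so the width is 5 − 1 = 4 and tw(G) ≤ 4. On the other hand G contains the 5-clique {c, f, g, h, i}. A clique must lie in a single bag of any decomposition, so no decomposition can have width below 4. Therefore the treewidth is 4.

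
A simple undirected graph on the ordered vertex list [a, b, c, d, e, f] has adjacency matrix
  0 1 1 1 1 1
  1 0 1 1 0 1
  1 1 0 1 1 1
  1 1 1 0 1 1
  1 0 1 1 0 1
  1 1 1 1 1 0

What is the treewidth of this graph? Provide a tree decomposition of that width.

Every bag has size at most 5, so the width is 5 − 1 = 4 and tw(G) ≤ 4. On the other hand G contains the 5-clique {a, c, d, e, f}. A clique must lie in a single bag of any decomposition, so no decomposition can have width below 4. Therefore the treewidth is 4.

Treewidth 4.
One optimal decomposition is:
Bags: B1 = {a, b, c, d, f}  B2 = {a, c, d, e, f}
Tree: B1–B2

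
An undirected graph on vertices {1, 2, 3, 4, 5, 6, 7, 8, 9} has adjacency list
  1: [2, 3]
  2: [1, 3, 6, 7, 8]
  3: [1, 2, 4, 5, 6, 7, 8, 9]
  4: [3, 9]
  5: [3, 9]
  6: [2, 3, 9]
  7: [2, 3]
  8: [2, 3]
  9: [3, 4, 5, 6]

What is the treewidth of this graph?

A width-2 tree decomposition is:
Bags: B1 = {2, 3, 6}  B2 = {2, 3, 7}  B3 = {2, 3, 8}  B4 = {1, 2, 3}  B5 = {3, 6, 9}  B6 = {3, 4, 9}  B7 = {3, 5, 9}
Tree: B1–B2, B1–B3, B1–B4, B1–B5, B5–B6, B6–B7
Each bag holds 3 vertices, so the decomposition has width 2, which upper-bounds the treewidth. Conversely, {3, 4, 9} is a clique of size 3, and the vertices of any clique must share a bag in every tree decomposition; so some bag has ≥ 3 vertices and tw(G) ≥ 2. Therefore the treewidth is 2.

2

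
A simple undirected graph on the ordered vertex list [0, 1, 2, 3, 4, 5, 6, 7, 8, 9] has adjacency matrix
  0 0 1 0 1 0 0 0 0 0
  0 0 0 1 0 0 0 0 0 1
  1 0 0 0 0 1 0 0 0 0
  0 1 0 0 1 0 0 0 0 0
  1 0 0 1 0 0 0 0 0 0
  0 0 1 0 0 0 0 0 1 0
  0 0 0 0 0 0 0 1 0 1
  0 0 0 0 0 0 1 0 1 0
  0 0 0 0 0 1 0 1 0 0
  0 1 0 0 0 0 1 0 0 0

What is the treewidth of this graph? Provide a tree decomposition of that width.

Every bag has size at most 3, so the width is 3 − 1 = 2 and tw(G) ≤ 2. Since 7–6–9–1–3–4–0–2–5–8–7 is a cycle in G, G is not acyclic. Forests are exactly the graphs of treewidth ≤ 1, so tw(G) ≥ 2. Therefore the treewidth is 2.

Treewidth 2.
One optimal decomposition is:
Bags: B1 = {6, 7, 9}  B2 = {1, 7, 9}  B3 = {1, 3, 7}  B4 = {3, 4, 7}  B5 = {0, 4, 7}  B6 = {0, 2, 7}  B7 = {2, 5, 7}  B8 = {5, 7, 8}
Tree: B1–B2, B2–B3, B3–B4, B4–B5, B5–B6, B6–B7, B7–B8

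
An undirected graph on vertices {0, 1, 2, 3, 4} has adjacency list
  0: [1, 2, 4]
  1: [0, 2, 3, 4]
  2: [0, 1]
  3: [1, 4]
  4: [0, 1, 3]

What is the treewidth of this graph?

2

A width-2 tree decomposition is:
Bags: B1 = {0, 1, 4}  B2 = {0, 1, 2}  B3 = {1, 3, 4}
Tree: B1–B2, B1–B3
Each bag holds 3 vertices, so the decomposition has width 2, which upper-bounds the treewidth. On the other hand G contains the 3-clique {0, 1, 2}. A clique must lie in a single bag of any decomposition, so no decomposition can have width below 2. The upper and lower bounds meet at 2, so that is the treewidth.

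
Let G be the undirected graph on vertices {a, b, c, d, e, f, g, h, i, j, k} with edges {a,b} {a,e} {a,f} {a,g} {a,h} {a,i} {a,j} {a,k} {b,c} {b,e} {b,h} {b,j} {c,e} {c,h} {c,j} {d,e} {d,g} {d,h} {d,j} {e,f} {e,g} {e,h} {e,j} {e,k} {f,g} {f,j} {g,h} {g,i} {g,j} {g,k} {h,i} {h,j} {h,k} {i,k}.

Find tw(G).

A width-4 tree decomposition is:
Bags: B1 = {a, e, f, g, j}  B2 = {a, e, g, h, j}  B3 = {a, e, g, h, k}  B4 = {a, g, h, i, k}  B5 = {a, b, e, h, j}  B6 = {b, c, e, h, j}  B7 = {d, e, g, h, j}
Tree: B1–B2, B2–B3, B3–B4, B2–B5, B5–B6, B2–B7
The largest bag has 5 vertices, giving width 4; this decomposition certifies tw(G) ≤ 4. Conversely, {d, e, g, h, j} is a clique of size 5, and the vertices of any clique must share a bag in every tree decomposition; so some bag has ≥ 5 vertices and tw(G) ≥ 4. Hence tw(G) = 4 exactly.

4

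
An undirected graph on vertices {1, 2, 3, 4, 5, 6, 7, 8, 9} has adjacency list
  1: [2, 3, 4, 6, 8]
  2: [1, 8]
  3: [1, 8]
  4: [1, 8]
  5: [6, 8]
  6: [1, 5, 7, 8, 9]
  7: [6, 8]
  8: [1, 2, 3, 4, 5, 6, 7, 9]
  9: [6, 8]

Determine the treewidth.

A width-2 tree decomposition is:
Bags: B1 = {1, 6, 8}  B2 = {1, 2, 8}  B3 = {6, 8, 9}  B4 = {6, 7, 8}  B5 = {1, 4, 8}  B6 = {1, 3, 8}  B7 = {5, 6, 8}
Tree: B1–B2, B1–B3, B3–B4, B2–B5, B1–B6, B1–B7
Every bag has size at most 3, so the width is 3 − 1 = 2 and tw(G) ≤ 2. For the lower bound, the 3 vertices {1, 2, 8} are pairwise adjacent, and any tree decomposition puts a clique entirely inside one bag — forcing width ≥ 2. The upper and lower bounds meet at 2, so that is the treewidth.

2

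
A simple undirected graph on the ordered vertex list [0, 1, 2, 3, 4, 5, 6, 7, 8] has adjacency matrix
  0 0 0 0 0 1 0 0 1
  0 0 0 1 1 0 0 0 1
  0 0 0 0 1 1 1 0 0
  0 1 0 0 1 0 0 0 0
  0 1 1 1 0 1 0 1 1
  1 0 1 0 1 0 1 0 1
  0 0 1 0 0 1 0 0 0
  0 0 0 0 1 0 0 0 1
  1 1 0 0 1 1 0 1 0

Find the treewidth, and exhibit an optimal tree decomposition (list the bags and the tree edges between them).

The largest bag has 3 vertices, giving width 2; this decomposition certifies tw(G) ≤ 2. For the lower bound, the 3 vertices {0, 5, 8} are pairwise adjacent, and any tree decomposition puts a clique entirely inside one bag — forcing width ≥ 2. Combining the bounds, tw(G) = 2.

Treewidth 2.
One optimal decomposition is:
Bags: B1 = {4, 7, 8}  B2 = {4, 5, 8}  B3 = {1, 4, 8}  B4 = {2, 4, 5}  B5 = {2, 5, 6}  B6 = {0, 5, 8}  B7 = {1, 3, 4}
Tree: B1–B2, B2–B3, B2–B4, B4–B5, B2–B6, B3–B7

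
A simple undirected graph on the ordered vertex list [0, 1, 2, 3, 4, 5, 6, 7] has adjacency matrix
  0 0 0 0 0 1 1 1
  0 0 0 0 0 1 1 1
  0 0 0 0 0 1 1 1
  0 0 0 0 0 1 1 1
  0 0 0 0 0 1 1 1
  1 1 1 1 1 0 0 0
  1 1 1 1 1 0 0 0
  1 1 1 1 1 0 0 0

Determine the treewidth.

3

A width-3 tree decomposition is:
Bags: B1 = {3, 5, 6, 7}  B2 = {4, 5, 6, 7}  B3 = {2, 5, 6, 7}  B4 = {1, 5, 6, 7}  B5 = {0, 5, 6, 7}
Tree: B1–B2, B2–B3, B3–B4, B4–B5
Every bag has size at most 4, so the width is 4 − 1 = 3 and tw(G) ≤ 3. For the lower bound: the 4 vertex sets {3,6}, {4,7}, {5}, {2} are disjoint, each induces a connected subgraph, and every pair is joined by at least one edge of G. Contracting each set to a single vertex therefore yields K_{4} as a minor, and since treewidth is minor-monotone, tw(G) ≥ tw(K_{4}) = 3. Combining the bounds, tw(G) = 3.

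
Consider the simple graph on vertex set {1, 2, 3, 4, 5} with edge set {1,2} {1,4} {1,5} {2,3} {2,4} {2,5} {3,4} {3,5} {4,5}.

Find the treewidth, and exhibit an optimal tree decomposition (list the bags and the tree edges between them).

Each bag holds 4 vertices, so the decomposition has width 3, which upper-bounds the treewidth. For the lower bound, the 4 vertices {1, 2, 4, 5} are pairwise adjacent, and any tree decomposition puts a clique entirely inside one bag — forcing width ≥ 3. The upper and lower bounds meet at 3, so that is the treewidth.

Treewidth 3.
One such decomposition:
Bags: B1 = {2, 3, 4, 5}  B2 = {1, 2, 4, 5}
Tree: B1–B2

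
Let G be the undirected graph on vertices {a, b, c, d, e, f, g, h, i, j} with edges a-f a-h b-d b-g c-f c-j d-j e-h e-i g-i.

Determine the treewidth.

A width-2 tree decomposition is:
Bags: B1 = {c, d, j}  B2 = {b, c, d}  B3 = {b, c, g}  B4 = {c, g, i}  B5 = {c, e, i}  B6 = {c, e, h}  B7 = {a, c, h}  B8 = {a, c, f}
Tree: B1–B2, B2–B3, B3–B4, B4–B5, B5–B6, B6–B7, B7–B8
Each bag holds 3 vertices, so the decomposition has width 2, which upper-bounds the treewidth. For the lower bound, G contains the cycle c–j–d–b–g–i–e–h–a–f–c, so G is not a forest; only forests have treewidth ≤ 1, hence tw(G) ≥ 2. Combining the bounds, tw(G) = 2.

2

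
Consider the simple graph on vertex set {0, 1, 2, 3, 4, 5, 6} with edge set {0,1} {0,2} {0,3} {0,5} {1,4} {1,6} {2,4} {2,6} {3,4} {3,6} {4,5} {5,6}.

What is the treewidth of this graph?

A width-3 tree decomposition is:
Bags: B1 = {0, 2, 4, 6}  B2 = {0, 1, 4, 6}  B3 = {0, 4, 5, 6}  B4 = {0, 3, 4, 6}
Tree: B1–B2, B2–B3, B3–B4
Every bag has size at most 4, so the width is 4 − 1 = 3 and tw(G) ≤ 3. For the lower bound: the 4 vertex sets {0,2}, {1,6}, {4}, {5} are disjoint, each induces a connected subgraph, and every pair is joined by at least one edge of G. Contracting each set to a single vertex therefore yields K_{4} as a minor, and since treewidth is minor-monotone, tw(G) ≥ tw(K_{4}) = 3. Therefore the treewidth is 3.

3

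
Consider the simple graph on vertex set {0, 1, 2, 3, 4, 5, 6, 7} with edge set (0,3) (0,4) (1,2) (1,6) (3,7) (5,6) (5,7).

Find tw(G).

1

A width-1 tree decomposition is:
Bags: B1 = {0, 4}  B2 = {0, 3}  B3 = {3, 7}  B4 = {5, 7}  B5 = {5, 6}  B6 = {1, 6}  B7 = {1, 2}
Tree: B1–B2, B2–B3, B3–B4, B4–B5, B5–B6, B6–B7
Every bag has size at most 2, so the width is 2 − 1 = 1 and tw(G) ≤ 1. G has an edge, so its treewidth is at least 1. Hence tw(G) = 1 exactly.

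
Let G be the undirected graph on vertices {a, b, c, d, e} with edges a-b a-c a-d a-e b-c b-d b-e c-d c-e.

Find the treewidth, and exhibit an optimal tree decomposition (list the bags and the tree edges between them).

Every bag has size at most 4, so the width is 4 − 1 = 3 and tw(G) ≤ 3. Conversely, {a, b, c, d} is a clique of size 4, and the vertices of any clique must share a bag in every tree decomposition; so some bag has ≥ 4 vertices and tw(G) ≥ 3. Hence tw(G) = 3 exactly.

Treewidth 3.
One such decomposition:
Bags: B1 = {a, b, c, e}  B2 = {a, b, c, d}
Tree: B1–B2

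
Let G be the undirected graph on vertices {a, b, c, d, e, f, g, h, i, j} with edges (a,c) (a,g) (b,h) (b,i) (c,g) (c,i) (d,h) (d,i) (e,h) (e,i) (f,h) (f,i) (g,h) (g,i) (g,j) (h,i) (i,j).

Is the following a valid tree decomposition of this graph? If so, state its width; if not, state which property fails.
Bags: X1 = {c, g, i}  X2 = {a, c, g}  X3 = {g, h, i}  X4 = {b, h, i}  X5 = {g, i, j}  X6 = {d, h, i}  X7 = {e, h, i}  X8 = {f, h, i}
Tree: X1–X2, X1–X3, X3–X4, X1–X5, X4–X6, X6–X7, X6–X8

Vertex coverage: the bags together contain {a, b, c, d, e, f, g, h, i, j}, the full vertex set. Edge coverage: each edge of G has both endpoints in at least one bag. Running intersection: for every vertex, the bags containing it form a connected subtree. All three properties hold, so this is a valid tree decomposition of width max|bag| − 1 = 2, and hence tw(G) ≤ 2.

Yes; width 2.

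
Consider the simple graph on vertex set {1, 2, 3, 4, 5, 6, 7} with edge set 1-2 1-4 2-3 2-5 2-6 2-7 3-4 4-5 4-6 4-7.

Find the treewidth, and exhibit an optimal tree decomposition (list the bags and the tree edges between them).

Treewidth 2.
One optimal decomposition is:
Bags: B1 = {1, 2, 4}  B2 = {2, 3, 4}  B3 = {2, 4, 5}  B4 = {2, 4, 6}  B5 = {2, 4, 7}
Tree: B1–B2, B2–B3, B3–B4, B4–B5

Each bag holds 3 vertices, so the decomposition has width 2, which upper-bounds the treewidth. The edges 4–1–2–3–4 form a cycle, so G is not a tree and its treewidth is at least 2. Therefore the treewidth is 2.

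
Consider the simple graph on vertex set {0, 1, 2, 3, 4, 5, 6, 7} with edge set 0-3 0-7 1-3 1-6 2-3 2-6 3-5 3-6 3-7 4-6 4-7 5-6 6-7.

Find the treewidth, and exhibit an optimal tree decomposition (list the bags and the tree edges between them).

Each bag holds 3 vertices, so the decomposition has width 2, which upper-bounds the treewidth. On the other hand G contains the 3-clique {0, 3, 7}. A clique must lie in a single bag of any decomposition, so no decomposition can have width below 2. Therefore the treewidth is 2.

Treewidth 2.
One such decomposition:
Bags: B1 = {3, 6, 7}  B2 = {4, 6, 7}  B3 = {1, 3, 6}  B4 = {2, 3, 6}  B5 = {0, 3, 7}  B6 = {3, 5, 6}
Tree: B1–B2, B1–B3, B3–B4, B1–B5, B4–B6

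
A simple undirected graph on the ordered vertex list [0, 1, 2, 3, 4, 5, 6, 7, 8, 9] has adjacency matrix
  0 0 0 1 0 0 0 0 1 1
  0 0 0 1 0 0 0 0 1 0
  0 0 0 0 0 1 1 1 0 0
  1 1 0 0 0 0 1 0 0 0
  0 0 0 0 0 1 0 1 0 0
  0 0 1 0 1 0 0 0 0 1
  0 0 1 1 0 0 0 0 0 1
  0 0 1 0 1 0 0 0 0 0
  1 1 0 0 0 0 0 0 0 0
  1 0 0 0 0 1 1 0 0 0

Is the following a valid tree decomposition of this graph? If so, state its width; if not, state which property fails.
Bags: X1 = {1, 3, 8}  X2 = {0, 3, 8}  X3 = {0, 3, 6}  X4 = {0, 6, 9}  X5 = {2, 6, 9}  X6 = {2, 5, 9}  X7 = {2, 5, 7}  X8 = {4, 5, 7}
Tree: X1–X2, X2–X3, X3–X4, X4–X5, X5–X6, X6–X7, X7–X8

Checking the three conditions: (i) the bags cover all of {0, 1, 2, 3, 4, 5, 6, 7, 8, 9}; (ii) for each edge, some bag contains both endpoints; (iii) the bags containing any fixed vertex form a subtree. All hold, so the decomposition is valid with width 3 − 1 = 2.

Yes; width 2.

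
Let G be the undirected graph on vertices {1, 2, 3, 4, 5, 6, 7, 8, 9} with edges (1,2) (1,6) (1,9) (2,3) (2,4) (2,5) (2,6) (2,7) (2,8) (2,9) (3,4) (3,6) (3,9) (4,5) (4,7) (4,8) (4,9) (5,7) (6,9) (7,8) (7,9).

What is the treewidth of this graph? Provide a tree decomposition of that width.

Treewidth 3.
One optimal decomposition is:
Bags: B1 = {2, 3, 6, 9}  B2 = {2, 3, 4, 9}  B3 = {2, 4, 7, 9}  B4 = {2, 4, 5, 7}  B5 = {1, 2, 6, 9}  B6 = {2, 4, 7, 8}
Tree: B1–B2, B2–B3, B3–B4, B1–B5, B3–B6

Every bag has size at most 4, so the width is 4 − 1 = 3 and tw(G) ≤ 3. For the lower bound, the 4 vertices {1, 2, 6, 9} are pairwise adjacent, and any tree decomposition puts a clique entirely inside one bag — forcing width ≥ 3. Therefore the treewidth is 3.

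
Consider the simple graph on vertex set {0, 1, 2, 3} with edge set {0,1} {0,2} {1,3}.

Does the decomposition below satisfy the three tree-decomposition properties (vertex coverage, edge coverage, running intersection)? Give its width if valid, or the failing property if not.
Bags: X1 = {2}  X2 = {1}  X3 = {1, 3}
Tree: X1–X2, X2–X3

A tree decomposition must satisfy three properties: every vertex lies in some bag; for every edge, both endpoints lie together in some bag; and for every vertex, the bags containing it form a connected subtree. Here vertex 0 appears in no bag, so the decomposition is invalid.

No — vertex 0 appears in no bag.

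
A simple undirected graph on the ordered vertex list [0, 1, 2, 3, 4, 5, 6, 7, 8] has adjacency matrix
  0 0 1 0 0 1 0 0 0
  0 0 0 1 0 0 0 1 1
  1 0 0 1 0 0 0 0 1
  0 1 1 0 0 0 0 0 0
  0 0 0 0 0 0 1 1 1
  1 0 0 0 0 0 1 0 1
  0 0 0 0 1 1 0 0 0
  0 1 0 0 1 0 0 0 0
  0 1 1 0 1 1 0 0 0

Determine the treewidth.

3

A width-3 tree decomposition is:
Bags: B1 = {1, 2, 3, 7}  B2 = {1, 2, 7, 8}  B3 = {2, 4, 7, 8}  B4 = {0, 2, 4, 8}  B5 = {0, 4, 5, 8}  B6 = {0, 4, 5, 6}
Tree: B1–B2, B2–B3, B3–B4, B4–B5, B5–B6
The largest bag has 4 vertices, giving width 3; this decomposition certifies tw(G) ≤ 3. For the lower bound: the 4 vertex sets {1,3,7}, {2}, {8}, {0,4,5,6} are disjoint, each induces a connected subgraph, and every pair is joined by at least one edge of G. Contracting each set to a single vertex therefore yields K_{4} as a minor, and since treewidth is minor-monotone, tw(G) ≥ tw(K_{4}) = 3. The upper and lower bounds meet at 3, so that is the treewidth.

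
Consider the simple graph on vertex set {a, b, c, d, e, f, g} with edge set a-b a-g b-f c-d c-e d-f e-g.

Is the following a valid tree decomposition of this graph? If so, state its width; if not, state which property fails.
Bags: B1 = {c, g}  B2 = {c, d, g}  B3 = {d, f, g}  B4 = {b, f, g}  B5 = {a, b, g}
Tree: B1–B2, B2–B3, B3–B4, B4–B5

No — vertex e appears in no bag.

A tree decomposition must satisfy three properties: every vertex lies in some bag; for every edge, both endpoints lie together in some bag; and for every vertex, the bags containing it form a connected subtree. Here vertex e appears in no bag, so the decomposition is invalid.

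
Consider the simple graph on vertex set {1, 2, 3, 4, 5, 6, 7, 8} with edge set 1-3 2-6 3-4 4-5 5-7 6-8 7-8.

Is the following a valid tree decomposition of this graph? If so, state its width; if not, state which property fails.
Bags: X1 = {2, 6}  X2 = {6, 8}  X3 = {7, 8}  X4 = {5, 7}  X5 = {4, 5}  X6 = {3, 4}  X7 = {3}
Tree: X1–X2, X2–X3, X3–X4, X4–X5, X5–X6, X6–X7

No — vertex 1 appears in no bag.

A tree decomposition must satisfy three properties: every vertex lies in some bag; for every edge, both endpoints lie together in some bag; and for every vertex, the bags containing it form a connected subtree. Here vertex 1 appears in no bag, so the decomposition is invalid.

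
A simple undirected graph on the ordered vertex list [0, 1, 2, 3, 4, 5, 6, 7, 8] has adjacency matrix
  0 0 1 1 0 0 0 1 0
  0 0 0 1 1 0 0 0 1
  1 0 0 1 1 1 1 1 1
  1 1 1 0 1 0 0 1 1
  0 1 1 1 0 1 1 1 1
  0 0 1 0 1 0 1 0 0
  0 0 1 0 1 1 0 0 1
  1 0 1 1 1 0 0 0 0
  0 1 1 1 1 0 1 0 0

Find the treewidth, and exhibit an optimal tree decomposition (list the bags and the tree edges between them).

Treewidth 3.
One optimal decomposition is:
Bags: B1 = {2, 3, 4, 7}  B2 = {2, 3, 4, 8}  B3 = {2, 4, 6, 8}  B4 = {1, 3, 4, 8}  B5 = {0, 2, 3, 7}  B6 = {2, 4, 5, 6}
Tree: B1–B2, B2–B3, B2–B4, B1–B5, B3–B6

Each bag holds 4 vertices, so the decomposition has width 3, which upper-bounds the treewidth. On the other hand G contains the 4-clique {1, 3, 4, 8}. A clique must lie in a single bag of any decomposition, so no decomposition can have width below 3. The upper and lower bounds meet at 3, so that is the treewidth.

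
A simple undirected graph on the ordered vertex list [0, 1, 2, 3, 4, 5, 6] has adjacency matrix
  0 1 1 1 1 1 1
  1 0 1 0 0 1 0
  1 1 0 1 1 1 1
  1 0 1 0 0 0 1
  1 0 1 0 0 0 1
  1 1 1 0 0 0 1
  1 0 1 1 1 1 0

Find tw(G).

3

A width-3 tree decomposition is:
Bags: B1 = {0, 1, 2, 5}  B2 = {0, 2, 5, 6}  B3 = {0, 2, 4, 6}  B4 = {0, 2, 3, 6}
Tree: B1–B2, B2–B3, B3–B4
Every bag has size at most 4, so the width is 4 − 1 = 3 and tw(G) ≤ 3. Conversely, {0, 1, 2, 5} is a clique of size 4, and the vertices of any clique must share a bag in every tree decomposition; so some bag has ≥ 4 vertices and tw(G) ≥ 3. Therefore the treewidth is 3.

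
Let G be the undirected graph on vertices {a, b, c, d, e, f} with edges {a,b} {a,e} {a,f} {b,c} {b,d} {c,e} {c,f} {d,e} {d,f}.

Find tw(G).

A width-3 tree decomposition is:
Bags: B1 = {b, c, e, f}  B2 = {b, d, e, f}  B3 = {a, b, e, f}
Tree: B1–B2, B2–B3
The largest bag has 4 vertices, giving width 3; this decomposition certifies tw(G) ≤ 3. For the lower bound: the 4 vertex sets {b,c}, {d,f}, {e}, {a} are disjoint, each induces a connected subgraph, and every pair is joined by at least one edge of G. Contracting each set to a single vertex therefore yields K_{4} as a minor, and since treewidth is minor-monotone, tw(G) ≥ tw(K_{4}) = 3. The upper and lower bounds meet at 3, so that is the treewidth.

3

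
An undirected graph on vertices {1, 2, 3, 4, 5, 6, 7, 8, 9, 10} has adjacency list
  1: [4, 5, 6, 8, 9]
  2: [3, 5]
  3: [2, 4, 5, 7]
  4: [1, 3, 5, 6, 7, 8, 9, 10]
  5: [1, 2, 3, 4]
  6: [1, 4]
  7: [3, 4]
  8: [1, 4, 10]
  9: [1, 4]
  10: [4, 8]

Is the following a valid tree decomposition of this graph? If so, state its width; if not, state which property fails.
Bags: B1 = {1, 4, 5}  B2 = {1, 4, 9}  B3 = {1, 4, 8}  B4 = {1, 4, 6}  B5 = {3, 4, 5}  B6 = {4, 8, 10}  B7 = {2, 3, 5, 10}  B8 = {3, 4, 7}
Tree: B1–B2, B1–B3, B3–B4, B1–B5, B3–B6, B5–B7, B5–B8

A tree decomposition must satisfy three properties: every vertex lies in some bag; for every edge, both endpoints lie together in some bag; and for every vertex, the bags containing it form a connected subtree. Here bags containing vertex 10 are not connected in the tree, so the decomposition is invalid.

No — bags containing vertex 10 are not connected in the tree.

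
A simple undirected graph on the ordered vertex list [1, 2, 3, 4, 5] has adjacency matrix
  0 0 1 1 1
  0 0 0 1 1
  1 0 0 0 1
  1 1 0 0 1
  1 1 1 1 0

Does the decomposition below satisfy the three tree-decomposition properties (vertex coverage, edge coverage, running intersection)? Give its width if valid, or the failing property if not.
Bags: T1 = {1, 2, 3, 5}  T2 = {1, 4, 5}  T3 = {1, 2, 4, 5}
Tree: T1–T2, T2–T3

A tree decomposition must satisfy three properties: every vertex lies in some bag; for every edge, both endpoints lie together in some bag; and for every vertex, the bags containing it form a connected subtree. Here bags containing vertex 2 are not connected in the tree, so the decomposition is invalid.

No — bags containing vertex 2 are not connected in the tree.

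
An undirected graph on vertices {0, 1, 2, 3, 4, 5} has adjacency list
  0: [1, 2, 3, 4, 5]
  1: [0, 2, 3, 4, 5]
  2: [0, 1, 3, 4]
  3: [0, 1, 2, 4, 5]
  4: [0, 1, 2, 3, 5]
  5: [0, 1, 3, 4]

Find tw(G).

4

A width-4 tree decomposition is:
Bags: B1 = {0, 1, 2, 3, 4}  B2 = {0, 1, 3, 4, 5}
Tree: B1–B2
The largest bag has 5 vertices, giving width 4; this decomposition certifies tw(G) ≤ 4. On the other hand G contains the 5-clique {0, 1, 2, 3, 4}. A clique must lie in a single bag of any decomposition, so no decomposition can have width below 4. Hence tw(G) = 4 exactly.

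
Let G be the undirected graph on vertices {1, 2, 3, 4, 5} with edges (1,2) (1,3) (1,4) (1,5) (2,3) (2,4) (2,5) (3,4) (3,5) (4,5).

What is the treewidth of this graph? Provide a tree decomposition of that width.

Treewidth 4.
Bags: B1 = {1, 2, 3, 4, 5}
Tree: (single bag)

A single bag containing all 5 vertices is trivially a valid decomposition of width 4. For the lower bound, the 5 vertices {1, 2, 3, 4, 5} are pairwise adjacent, and any tree decomposition puts a clique entirely inside one bag — forcing width ≥ 4. The upper and lower bounds meet at 4, so that is the treewidth.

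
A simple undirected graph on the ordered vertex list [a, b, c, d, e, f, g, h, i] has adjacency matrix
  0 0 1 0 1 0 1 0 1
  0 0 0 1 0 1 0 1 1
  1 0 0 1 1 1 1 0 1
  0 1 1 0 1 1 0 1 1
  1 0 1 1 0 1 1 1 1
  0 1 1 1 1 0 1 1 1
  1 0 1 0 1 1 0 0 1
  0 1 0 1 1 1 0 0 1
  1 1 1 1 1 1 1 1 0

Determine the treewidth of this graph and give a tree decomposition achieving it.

Every bag has size at most 5, so the width is 5 − 1 = 4 and tw(G) ≤ 4. For the lower bound, the 5 vertices {a, c, e, g, i} are pairwise adjacent, and any tree decomposition puts a clique entirely inside one bag — forcing width ≥ 4. The upper and lower bounds meet at 4, so that is the treewidth.

Treewidth 4.
One optimal decomposition is:
Bags: B1 = {d, e, f, h, i}  B2 = {b, d, f, h, i}  B3 = {c, d, e, f, i}  B4 = {c, e, f, g, i}  B5 = {a, c, e, g, i}
Tree: B1–B2, B1–B3, B3–B4, B4–B5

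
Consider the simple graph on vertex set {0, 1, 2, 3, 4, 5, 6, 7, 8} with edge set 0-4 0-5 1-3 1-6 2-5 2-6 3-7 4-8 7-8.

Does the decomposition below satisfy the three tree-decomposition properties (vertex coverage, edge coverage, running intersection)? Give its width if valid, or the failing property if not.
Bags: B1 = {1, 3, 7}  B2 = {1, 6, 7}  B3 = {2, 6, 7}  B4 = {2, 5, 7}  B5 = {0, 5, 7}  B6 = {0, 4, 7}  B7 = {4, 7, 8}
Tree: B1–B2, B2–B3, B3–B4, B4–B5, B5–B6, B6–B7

Yes; width 2.

Checking the three conditions: (i) the bags cover all of {0, 1, 2, 3, 4, 5, 6, 7, 8}; (ii) for each edge, some bag contains both endpoints; (iii) the bags containing any fixed vertex form a subtree. All hold, so the decomposition is valid with width 3 − 1 = 2.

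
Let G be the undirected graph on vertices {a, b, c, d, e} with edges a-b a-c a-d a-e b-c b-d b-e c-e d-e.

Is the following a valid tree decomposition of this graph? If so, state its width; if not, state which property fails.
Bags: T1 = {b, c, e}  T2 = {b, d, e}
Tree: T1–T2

No — vertex a appears in no bag.

A tree decomposition must satisfy three properties: every vertex lies in some bag; for every edge, both endpoints lie together in some bag; and for every vertex, the bags containing it form a connected subtree. Here vertex a appears in no bag, so the decomposition is invalid.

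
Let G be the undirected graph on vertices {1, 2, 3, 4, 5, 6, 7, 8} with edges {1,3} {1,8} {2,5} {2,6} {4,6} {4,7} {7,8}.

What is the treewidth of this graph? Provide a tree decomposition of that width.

Treewidth 1.
Bags: B1 = {1, 3}  B2 = {1, 8}  B3 = {7, 8}  B4 = {4, 7}  B5 = {4, 6}  B6 = {2, 6}  B7 = {2, 5}
Tree: B1–B2, B2–B3, B3–B4, B4–B5, B5–B6, B6–B7

Every bag has size at most 2, so the width is 2 − 1 = 1 and tw(G) ≤ 1. G has an edge, so its treewidth is at least 1. The upper and lower bounds meet at 1, so that is the treewidth.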